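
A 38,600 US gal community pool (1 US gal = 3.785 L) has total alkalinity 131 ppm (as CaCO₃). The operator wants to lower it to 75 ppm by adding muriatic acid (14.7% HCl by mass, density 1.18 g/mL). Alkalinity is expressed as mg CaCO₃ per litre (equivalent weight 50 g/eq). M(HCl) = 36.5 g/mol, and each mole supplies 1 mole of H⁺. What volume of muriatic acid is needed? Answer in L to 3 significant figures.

34.4 L

Volume: 38,600 US gal × 3.785 L/gal = 146,101 L.
Alkalinity to neutralize: (131 − 75) = 56 mg/L as CaCO₃ × 146,101 L = 8182 g as CaCO₃.
Equivalents of H⁺ required: 8182 ÷ 50 g/eq = 163.6 eq = 163.6 mol HCl.
Mass of HCl: 163.6 × 36.5 = 5973 g.
Mass of 14.7% solution: 5973 / 0.147 = 40,630 g.
Volume: 40,630 g ÷ 1.18 g/mL = 34,430 mL.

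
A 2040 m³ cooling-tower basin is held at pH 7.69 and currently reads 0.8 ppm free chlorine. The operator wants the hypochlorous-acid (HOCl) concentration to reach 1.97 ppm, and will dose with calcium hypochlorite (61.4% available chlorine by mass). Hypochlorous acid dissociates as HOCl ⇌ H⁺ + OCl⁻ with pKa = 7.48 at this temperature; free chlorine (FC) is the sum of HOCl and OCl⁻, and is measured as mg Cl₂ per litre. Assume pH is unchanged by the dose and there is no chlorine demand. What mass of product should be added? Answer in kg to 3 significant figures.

14.5 kg

Volume: 2040 m³ = 2,040,000 L.
[OCl⁻]/[HOCl] = 10^(pH − pKa) = 10^(7.69 − 7.48) = 1.622; fraction as HOCl = 1/(1 + 1.622) = 0.3814.
Free chlorine required for 1.97 ppm HOCl: 1.97 / 0.3814 = 5.165 ppm.
FC to add: 5.165 − 0.8 = 4.365 mg/L as Cl₂.
Cl₂ equivalent: 4.365 mg/L × 2,040,000 L = 8905 g.
Product at 61.4% available Cl: 8905 / 0.614 = 14,500 g.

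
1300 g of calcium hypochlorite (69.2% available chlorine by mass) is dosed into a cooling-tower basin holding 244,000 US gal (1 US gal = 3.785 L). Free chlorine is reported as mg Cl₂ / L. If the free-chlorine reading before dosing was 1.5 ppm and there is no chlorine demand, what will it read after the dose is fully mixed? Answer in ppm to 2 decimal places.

2.47 ppm

Volume: 244,000 US gal × 3.785 L/gal = 923,540 L.
Available chlorine delivered: 1300 g × 0.692 = 899.6 g as Cl₂.
Concentration rise: 899.6 g / 923,540 L = 0.9741 mg/L = 0.97 ppm.
Final FC: 1.5 + 0.97 = 2.47 ppm.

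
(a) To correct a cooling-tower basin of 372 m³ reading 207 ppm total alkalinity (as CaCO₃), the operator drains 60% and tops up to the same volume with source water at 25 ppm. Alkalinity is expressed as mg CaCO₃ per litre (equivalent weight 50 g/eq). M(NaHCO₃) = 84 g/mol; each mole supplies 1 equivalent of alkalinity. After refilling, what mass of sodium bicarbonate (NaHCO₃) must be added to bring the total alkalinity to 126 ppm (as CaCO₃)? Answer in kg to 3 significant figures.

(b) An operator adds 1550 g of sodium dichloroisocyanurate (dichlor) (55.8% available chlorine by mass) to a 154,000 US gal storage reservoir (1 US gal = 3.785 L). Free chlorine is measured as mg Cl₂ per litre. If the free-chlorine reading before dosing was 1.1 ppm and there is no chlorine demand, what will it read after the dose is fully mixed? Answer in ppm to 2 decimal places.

(a) Volume: 372 m³ = 372,000 L.
(a) After draining 60% and refilling: 207 × 0.40 + 25 × 0.60 = 97.8 ppm.
(a) Deficit to target: 126 − 97.8 = 28.2 mg/L.
(a) As CaCO₃: 28.2 mg/L × 372,000 L = 10,490 g; ÷ 50 g/eq ÷ 1 = 209.8 mol NaHCO₃.
(a) Mass: 209.8 × 84 = 17,620 g.

(b) Volume: 154,000 US gal × 3.785 L/gal = 582,890 L.
(b) Available chlorine delivered: 1550 g × 0.558 = 864.9 g as Cl₂.
(b) Concentration rise: 864.9 g / 582,890 L = 1.484 mg/L = 1.48 ppm.
(b) Final FC: 1.1 + 1.48 = 2.58 ppm.

(a) 17.6 kg; (b) 2.58 ppm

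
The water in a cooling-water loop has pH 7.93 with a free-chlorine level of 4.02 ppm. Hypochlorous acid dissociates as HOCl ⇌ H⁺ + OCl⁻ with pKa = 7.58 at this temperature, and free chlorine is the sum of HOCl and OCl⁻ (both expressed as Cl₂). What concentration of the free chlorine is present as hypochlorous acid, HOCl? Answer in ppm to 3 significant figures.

1.24 ppm

[OCl⁻]/[HOCl] = 10^(pH − pKa) = 10^(7.93 − 7.58) = 10^0.35 = 2.239.
Fraction as HOCl = 1 / (1 + 2.239) = 0.3088.
HOCl = 0.3088 × 4.02 ppm = 1.241 ppm.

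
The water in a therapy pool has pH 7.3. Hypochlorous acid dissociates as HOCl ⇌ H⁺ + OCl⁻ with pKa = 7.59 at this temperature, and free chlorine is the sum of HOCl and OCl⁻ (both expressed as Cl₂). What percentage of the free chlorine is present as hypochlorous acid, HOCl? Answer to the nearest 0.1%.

[OCl⁻]/[HOCl] = 10^(pH − pKa) = 10^(7.3 − 7.59) = 10^-0.29 = 0.5129.
Fraction as HOCl = 1 / (1 + 0.5129) = 0.661.

66.1%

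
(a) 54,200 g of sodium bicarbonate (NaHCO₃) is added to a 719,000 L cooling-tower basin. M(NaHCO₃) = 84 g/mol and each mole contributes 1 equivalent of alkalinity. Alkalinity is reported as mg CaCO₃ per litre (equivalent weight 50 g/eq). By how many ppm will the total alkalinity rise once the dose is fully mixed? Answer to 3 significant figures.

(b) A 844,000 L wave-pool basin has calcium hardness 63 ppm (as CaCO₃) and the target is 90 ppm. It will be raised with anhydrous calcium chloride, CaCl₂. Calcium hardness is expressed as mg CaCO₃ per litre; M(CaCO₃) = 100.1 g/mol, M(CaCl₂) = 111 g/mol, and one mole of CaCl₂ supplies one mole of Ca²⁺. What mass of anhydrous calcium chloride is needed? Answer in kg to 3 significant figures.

(a) 44.9 ppm; (b) 25.3 kg

(a) Moles of NaHCO₃: 54,200 g ÷ 84 g/mol = 645.2 mol → 645.2 eq of alkalinity.
(a) As CaCO₃: 645.2 eq × 50 g/eq = 32,260 g.
(a) Rise: 32,260 g / 719,000 L × 1000 = 44.87 mg/L.

(b) Hardness to add: (90 − 63) = 27 mg/L as CaCO₃ × 844,000 L = 22,790 g as CaCO₃.
(b) Moles of Ca²⁺ (1 mol Ca²⁺ ≡ 1 mol CaCO₃): 22,790 / 100.1 g/mol = 227.7 mol.
(b) Mass of CaCl₂: 227.7 × 111 = 25,270 g.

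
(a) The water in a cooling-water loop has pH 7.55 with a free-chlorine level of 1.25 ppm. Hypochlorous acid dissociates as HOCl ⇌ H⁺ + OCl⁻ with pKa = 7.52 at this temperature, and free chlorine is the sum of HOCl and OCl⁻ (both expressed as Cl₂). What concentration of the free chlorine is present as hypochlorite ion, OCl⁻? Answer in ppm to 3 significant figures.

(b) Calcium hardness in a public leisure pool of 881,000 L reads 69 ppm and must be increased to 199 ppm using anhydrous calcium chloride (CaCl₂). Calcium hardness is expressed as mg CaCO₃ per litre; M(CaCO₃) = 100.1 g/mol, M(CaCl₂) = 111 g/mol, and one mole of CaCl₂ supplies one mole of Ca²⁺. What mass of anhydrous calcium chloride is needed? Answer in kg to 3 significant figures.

(a) 0.647 ppm; (b) 127 kg

(a) [OCl⁻]/[HOCl] = 10^(pH − pKa) = 10^(7.55 − 7.52) = 10^0.03 = 1.072.
(a) Fraction as HOCl = 1 / (1 + 1.072) = 0.4827.
(a) OCl⁻ = (1 − 0.4827) × 1.25 ppm = 0.6466 ppm.

(b) Hardness to add: (199 − 69) = 130 mg/L as CaCO₃ × 881,000 L = 114,500 g as CaCO₃.
(b) Moles of Ca²⁺ (1 mol Ca²⁺ ≡ 1 mol CaCO₃): 114,500 / 100.1 g/mol = 1144 mol.
(b) Mass of CaCl₂: 1144 × 111 = 127,000 g.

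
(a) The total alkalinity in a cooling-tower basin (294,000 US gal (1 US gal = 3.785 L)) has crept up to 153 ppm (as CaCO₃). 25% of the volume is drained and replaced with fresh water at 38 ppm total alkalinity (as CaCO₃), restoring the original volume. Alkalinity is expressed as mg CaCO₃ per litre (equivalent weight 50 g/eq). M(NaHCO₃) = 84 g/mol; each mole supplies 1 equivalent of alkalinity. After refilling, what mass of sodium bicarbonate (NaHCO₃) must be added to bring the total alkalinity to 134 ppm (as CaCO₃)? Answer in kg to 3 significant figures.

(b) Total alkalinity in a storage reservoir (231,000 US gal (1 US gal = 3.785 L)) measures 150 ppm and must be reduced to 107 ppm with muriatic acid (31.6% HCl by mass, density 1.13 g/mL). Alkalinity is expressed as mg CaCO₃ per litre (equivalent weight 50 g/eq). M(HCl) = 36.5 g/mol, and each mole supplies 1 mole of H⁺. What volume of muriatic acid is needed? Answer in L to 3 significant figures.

(a) Volume: 294,000 US gal × 3.785 L/gal = 1,112,790 L.
(a) After draining 25% and refilling: 153 × 0.75 + 38 × 0.25 = 124.25 ppm.
(a) Deficit to target: 134 − 124.25 = 9.75 mg/L.
(a) As CaCO₃: 9.75 mg/L × 1,112,790 L = 10,850 g; ÷ 50 g/eq ÷ 1 = 217 mol NaHCO₃.
(a) Mass: 217 × 84 = 18,230 g.

(b) Volume: 231,000 US gal × 3.785 L/gal = 874,335 L.
(b) Alkalinity to neutralize: (150 − 107) = 43 mg/L as CaCO₃ × 874,335 L = 37,600 g as CaCO₃.
(b) Equivalents of H⁺ required: 37,600 ÷ 50 g/eq = 751.9 eq = 751.9 mol HCl.
(b) Mass of HCl: 751.9 × 36.5 = 27,450 g.
(b) Mass of 31.6% solution: 27,450 / 0.316 = 86,850 g.
(b) Volume: 86,850 g ÷ 1.13 g/mL = 76,860 mL.

(a) 18.2 kg; (b) 76.9 L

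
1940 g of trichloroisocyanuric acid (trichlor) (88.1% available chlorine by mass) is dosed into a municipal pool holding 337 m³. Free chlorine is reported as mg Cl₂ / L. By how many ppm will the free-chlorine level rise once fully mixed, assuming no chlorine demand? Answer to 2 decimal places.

5.07 ppm

Volume: 337 m³ = 337,000 L.
Available chlorine delivered: 1940 g × 0.881 = 1709 g as Cl₂.
Concentration rise: 1709 g / 337,000 L = 5.072 mg/L = 5.07 ppm.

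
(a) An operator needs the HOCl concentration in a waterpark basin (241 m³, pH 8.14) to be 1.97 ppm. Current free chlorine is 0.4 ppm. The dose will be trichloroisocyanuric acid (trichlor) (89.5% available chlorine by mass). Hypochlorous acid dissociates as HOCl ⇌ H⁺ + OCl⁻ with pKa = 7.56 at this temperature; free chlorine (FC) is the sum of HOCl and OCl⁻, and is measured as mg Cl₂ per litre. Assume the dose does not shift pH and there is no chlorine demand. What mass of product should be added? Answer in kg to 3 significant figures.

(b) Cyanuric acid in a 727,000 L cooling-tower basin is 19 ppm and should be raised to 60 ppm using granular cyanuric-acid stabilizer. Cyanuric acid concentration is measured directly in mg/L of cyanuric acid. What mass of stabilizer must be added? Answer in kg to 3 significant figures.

(a) 2.44 kg; (b) 29.8 kg

(a) Volume: 241 m³ = 241,000 L.
(a) [OCl⁻]/[HOCl] = 10^(pH − pKa) = 10^(8.14 − 7.56) = 3.802; fraction as HOCl = 1/(1 + 3.802) = 0.2083.
(a) Free chlorine required for 1.97 ppm HOCl: 1.97 / 0.2083 = 9.46 ppm.
(a) FC to add: 9.46 − 0.4 = 9.06 mg/L as Cl₂.
(a) Cl₂ equivalent: 9.06 mg/L × 241,000 L = 2183 g.
(a) Product at 89.5% available Cl: 2183 / 0.895 = 2440 g.

(b) CYA to add: (60 − 19) = 41 mg/L × 727,000 L = 29,810 g cyanuric acid.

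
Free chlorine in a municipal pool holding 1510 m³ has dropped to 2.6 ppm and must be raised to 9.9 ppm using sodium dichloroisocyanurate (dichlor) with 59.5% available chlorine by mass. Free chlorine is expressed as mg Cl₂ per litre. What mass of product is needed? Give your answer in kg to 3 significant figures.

Volume: 1510 m³ = 1,510,000 L.
Chlorine deficit: 9.9 − 2.6 = 7.3 ppm = 7.3 mg/L as Cl₂.
Cl₂ equivalent needed: 7.3 mg/L × 1,510,000 L = 11,020,000 mg = 11,020 g.
Product at 59.5% available chlorine: 11,020 / 0.595 = 18,530 g.

18.5 kg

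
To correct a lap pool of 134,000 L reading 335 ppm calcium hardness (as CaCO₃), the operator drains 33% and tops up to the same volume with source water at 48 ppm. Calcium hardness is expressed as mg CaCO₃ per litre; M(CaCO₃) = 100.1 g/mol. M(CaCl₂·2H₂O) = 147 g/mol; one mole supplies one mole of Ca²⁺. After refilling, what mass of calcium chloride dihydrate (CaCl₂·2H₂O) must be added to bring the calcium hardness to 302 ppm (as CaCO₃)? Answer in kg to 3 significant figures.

12.1 kg

After draining 33% and refilling: 335 × 0.67 + 48 × 0.33 = 240.29 ppm.
Deficit to target: 302 − 240.29 = 61.71 mg/L.
As CaCO₃: 61.71 mg/L × 134,000 L = 8269 g; ÷ 100.1 = 82.61 mol Ca²⁺.
Mass: 82.61 × 147 = 12,140 g.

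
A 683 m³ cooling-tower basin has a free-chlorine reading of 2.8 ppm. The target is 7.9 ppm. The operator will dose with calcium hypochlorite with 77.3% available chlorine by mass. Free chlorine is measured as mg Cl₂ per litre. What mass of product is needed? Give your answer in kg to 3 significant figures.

4.51 kg

Volume: 683 m³ = 683,000 L.
Chlorine deficit: 7.9 − 2.8 = 5.1 ppm = 5.1 mg/L as Cl₂.
Cl₂ equivalent needed: 5.1 mg/L × 683,000 L = 3,483,000 mg = 3483 g.
Product at 77.3% available chlorine: 3483 / 0.773 = 4506 g.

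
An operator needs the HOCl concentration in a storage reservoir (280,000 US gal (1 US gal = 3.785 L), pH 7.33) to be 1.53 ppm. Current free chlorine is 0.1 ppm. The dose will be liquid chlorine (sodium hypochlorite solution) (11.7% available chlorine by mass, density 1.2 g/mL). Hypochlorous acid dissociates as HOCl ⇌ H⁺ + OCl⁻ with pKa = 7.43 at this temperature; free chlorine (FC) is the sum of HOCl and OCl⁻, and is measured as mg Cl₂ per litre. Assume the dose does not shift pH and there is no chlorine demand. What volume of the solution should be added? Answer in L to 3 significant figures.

Volume: 280,000 US gal × 3.785 L/gal = 1,059,800 L.
[OCl⁻]/[HOCl] = 10^(pH − pKa) = 10^(7.33 − 7.43) = 0.7943; fraction as HOCl = 1/(1 + 0.7943) = 0.5573.
Free chlorine required for 1.53 ppm HOCl: 1.53 / 0.5573 = 2.745 ppm.
FC to add: 2.745 − 0.1 = 2.645 mg/L as Cl₂.
Cl₂ equivalent: 2.645 mg/L × 1,059,800 L = 2804 g.
Product at 11.7% available Cl: 2804 / 0.117 = 23,960 g.
Volume: 23,960 g ÷ 1.2 g/mL = 19,970 mL.

20.0 L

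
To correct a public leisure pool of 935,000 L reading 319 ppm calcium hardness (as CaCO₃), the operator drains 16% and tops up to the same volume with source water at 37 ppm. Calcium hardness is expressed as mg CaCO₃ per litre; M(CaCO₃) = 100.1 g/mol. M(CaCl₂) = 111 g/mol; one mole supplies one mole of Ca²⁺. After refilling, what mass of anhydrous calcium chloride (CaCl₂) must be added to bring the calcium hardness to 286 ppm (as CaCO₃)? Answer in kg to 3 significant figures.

After draining 16% and refilling: 319 × 0.84 + 37 × 0.16 = 273.88 ppm.
Deficit to target: 286 − 273.88 = 12.12 mg/L.
As CaCO₃: 12.12 mg/L × 935,000 L = 11,330 g; ÷ 100.1 = 113.2 mol Ca²⁺.
Mass: 113.2 × 111 = 12,570 g.

12.6 kg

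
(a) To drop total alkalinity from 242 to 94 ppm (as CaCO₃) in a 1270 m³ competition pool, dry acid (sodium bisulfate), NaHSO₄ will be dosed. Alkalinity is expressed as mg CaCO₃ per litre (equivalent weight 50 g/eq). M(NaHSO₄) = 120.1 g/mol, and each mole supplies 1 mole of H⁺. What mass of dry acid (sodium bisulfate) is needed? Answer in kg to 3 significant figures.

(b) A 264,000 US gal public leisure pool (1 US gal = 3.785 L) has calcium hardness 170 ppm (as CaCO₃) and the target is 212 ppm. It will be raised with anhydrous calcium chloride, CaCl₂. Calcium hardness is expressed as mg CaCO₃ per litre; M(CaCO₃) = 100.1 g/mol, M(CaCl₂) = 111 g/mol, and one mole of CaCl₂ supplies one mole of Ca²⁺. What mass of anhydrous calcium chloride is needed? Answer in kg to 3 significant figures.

(a) Volume: 1270 m³ = 1,270,000 L.
(a) Alkalinity to neutralize: (242 − 94) = 148 mg/L as CaCO₃ × 1,270,000 L = 188,000 g as CaCO₃.
(a) Equivalents of H⁺ required: 188,000 ÷ 50 g/eq = 3759 eq = 3759 mol NaHSO₄.
(a) Mass of NaHSO₄: 3759 × 120.1 = 451,500 g.

(b) Volume: 264,000 US gal × 3.785 L/gal = 999,240 L.
(b) Hardness to add: (212 − 170) = 42 mg/L as CaCO₃ × 999,240 L = 41,970 g as CaCO₃.
(b) Moles of Ca²⁺ (1 mol Ca²⁺ ≡ 1 mol CaCO₃): 41,970 / 100.1 g/mol = 419.3 mol.
(b) Mass of CaCl₂: 419.3 × 111 = 46,540 g.

(a) 451 kg; (b) 46.5 kg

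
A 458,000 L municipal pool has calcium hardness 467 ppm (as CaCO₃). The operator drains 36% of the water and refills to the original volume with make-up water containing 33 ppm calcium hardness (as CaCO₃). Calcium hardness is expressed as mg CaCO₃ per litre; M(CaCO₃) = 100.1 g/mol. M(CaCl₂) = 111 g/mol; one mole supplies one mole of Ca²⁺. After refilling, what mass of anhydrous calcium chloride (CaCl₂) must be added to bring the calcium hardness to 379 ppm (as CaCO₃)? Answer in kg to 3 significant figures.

After draining 36% and refilling: 467 × 0.64 + 33 × 0.36 = 310.76 ppm.
Deficit to target: 379 − 310.76 = 68.24 mg/L.
As CaCO₃: 68.24 mg/L × 458,000 L = 31,250 g; ÷ 100.1 = 312.2 mol Ca²⁺.
Mass: 312.2 × 111 = 34,660 g.

34.7 kg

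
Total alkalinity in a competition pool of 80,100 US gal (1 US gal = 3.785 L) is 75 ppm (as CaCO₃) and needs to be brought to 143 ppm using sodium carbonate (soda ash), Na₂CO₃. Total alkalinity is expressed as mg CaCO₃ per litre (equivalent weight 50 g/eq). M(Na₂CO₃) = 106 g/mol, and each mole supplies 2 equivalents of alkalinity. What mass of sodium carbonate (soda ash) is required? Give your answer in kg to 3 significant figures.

21.9 kg

Volume: 80,100 US gal × 3.785 L/gal = 303,178 L.
Alkalinity to add: (143 − 75) = 68 mg/L as CaCO₃ × 303,178 L = 20,620 g as CaCO₃.
Equivalents: 20,620 g ÷ 50 g/eq = 412.3 eq.
Each mole of Na₂CO₃ supplies 2 eq, so 412.3 / 2 = 206.2 mol.
Mass: 206.2 mol × 106 g/mol = 21,850 g.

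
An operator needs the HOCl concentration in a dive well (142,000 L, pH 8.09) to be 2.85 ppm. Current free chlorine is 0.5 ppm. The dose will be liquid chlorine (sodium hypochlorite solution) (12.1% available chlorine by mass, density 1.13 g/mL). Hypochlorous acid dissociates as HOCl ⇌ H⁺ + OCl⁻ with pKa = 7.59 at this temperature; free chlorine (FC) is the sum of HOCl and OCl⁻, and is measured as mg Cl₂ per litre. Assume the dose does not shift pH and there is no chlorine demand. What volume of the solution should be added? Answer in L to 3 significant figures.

11.8 L

[OCl⁻]/[HOCl] = 10^(pH − pKa) = 10^(8.09 − 7.59) = 3.162; fraction as HOCl = 1/(1 + 3.162) = 0.2403.
Free chlorine required for 2.85 ppm HOCl: 2.85 / 0.2403 = 11.86 ppm.
FC to add: 11.86 − 0.5 = 11.36 mg/L as Cl₂.
Cl₂ equivalent: 11.36 mg/L × 142,000 L = 1613 g.
Product at 12.1% available Cl: 1613 / 0.121 = 13,330 g.
Volume: 13,330 g ÷ 1.13 g/mL = 11,800 mL.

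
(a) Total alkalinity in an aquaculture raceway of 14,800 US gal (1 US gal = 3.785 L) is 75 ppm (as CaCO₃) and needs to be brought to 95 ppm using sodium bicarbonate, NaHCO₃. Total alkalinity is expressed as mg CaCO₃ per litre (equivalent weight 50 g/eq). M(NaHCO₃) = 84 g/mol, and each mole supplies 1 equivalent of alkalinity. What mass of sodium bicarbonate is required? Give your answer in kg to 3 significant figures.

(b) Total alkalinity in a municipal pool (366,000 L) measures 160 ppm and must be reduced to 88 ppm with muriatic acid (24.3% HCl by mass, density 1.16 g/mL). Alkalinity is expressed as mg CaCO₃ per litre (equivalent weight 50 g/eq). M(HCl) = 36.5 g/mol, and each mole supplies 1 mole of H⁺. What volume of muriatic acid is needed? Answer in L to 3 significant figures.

(a) Volume: 14,800 US gal × 3.785 L/gal = 56,018 L.
(a) Alkalinity to add: (95 − 75) = 20 mg/L as CaCO₃ × 56,018 L = 1120 g as CaCO₃.
(a) Equivalents: 1120 g ÷ 50 g/eq = 22.41 eq.
(a) NaHCO₃ supplies 1 eq per mole → 22.41 mol.
(a) Mass: 22.41 mol × 84 g/mol = 1882 g.

(b) Alkalinity to neutralize: (160 − 88) = 72 mg/L as CaCO₃ × 366,000 L = 26,350 g as CaCO₃.
(b) Equivalents of H⁺ required: 26,350 ÷ 50 g/eq = 527 eq = 527 mol HCl.
(b) Mass of HCl: 527 × 36.5 = 19,240 g.
(b) Mass of 24.3% solution: 19,240 / 0.243 = 79,160 g.
(b) Volume: 79,160 g ÷ 1.16 g/mL = 68,250 mL.

(a) 1.88 kg; (b) 68.2 L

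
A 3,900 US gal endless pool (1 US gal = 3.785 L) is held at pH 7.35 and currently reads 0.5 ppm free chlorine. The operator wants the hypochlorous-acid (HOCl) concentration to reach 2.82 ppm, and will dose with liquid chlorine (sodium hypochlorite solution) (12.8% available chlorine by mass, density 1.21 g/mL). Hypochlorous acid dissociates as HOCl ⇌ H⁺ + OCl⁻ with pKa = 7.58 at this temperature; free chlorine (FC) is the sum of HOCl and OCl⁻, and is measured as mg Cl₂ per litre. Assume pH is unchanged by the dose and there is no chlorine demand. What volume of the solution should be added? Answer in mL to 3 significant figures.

Volume: 3,900 US gal × 3.785 L/gal = 14,762 L.
[OCl⁻]/[HOCl] = 10^(pH − pKa) = 10^(7.35 − 7.58) = 0.5888; fraction as HOCl = 1/(1 + 0.5888) = 0.6294.
Free chlorine required for 2.82 ppm HOCl: 2.82 / 0.6294 = 4.481 ppm.
FC to add: 4.481 − 0.5 = 3.981 mg/L as Cl₂.
Cl₂ equivalent: 3.981 mg/L × 14,762 L = 58.76 g.
Product at 12.8% available Cl: 58.76 / 0.128 = 459.1 g.
Volume: 459.1 g ÷ 1.21 g/mL = 379.4 mL.

379 mL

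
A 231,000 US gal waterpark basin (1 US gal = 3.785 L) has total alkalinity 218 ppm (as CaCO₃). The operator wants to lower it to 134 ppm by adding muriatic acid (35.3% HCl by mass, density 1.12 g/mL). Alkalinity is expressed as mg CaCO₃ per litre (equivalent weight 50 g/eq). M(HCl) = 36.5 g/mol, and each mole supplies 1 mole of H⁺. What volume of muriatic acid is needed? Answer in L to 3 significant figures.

Volume: 231,000 US gal × 3.785 L/gal = 874,335 L.
Alkalinity to neutralize: (218 − 134) = 84 mg/L as CaCO₃ × 874,335 L = 73,440 g as CaCO₃.
Equivalents of H⁺ required: 73,440 ÷ 50 g/eq = 1469 eq = 1469 mol HCl.
Mass of HCl: 1469 × 36.5 = 53,610 g.
Mass of 35.3% solution: 53,610 / 0.353 = 151,900 g.
Volume: 151,900 g ÷ 1.12 g/mL = 135,600 mL.

136 L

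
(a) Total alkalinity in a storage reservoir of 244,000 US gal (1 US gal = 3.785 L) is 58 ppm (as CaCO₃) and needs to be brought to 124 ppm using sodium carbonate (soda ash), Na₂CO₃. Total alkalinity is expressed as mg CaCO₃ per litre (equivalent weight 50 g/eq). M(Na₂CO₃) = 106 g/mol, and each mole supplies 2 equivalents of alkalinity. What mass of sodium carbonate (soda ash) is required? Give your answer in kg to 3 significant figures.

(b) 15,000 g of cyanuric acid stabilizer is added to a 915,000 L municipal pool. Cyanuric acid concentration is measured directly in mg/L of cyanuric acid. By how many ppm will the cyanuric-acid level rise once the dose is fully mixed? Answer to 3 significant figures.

(a) Volume: 244,000 US gal × 3.785 L/gal = 923,540 L.
(a) Alkalinity to add: (124 − 58) = 66 mg/L as CaCO₃ × 923,540 L = 60,950 g as CaCO₃.
(a) Equivalents: 60,950 g ÷ 50 g/eq = 1219 eq.
(a) Each mole of Na₂CO₃ supplies 2 eq, so 1219 / 2 = 609.5 mol.
(a) Mass: 609.5 mol × 106 g/mol = 64,610 g.

(b) Rise: 15,000 g / 915,000 L × 1000 = 16.39 mg/L.

(a) 64.6 kg; (b) 16.4 ppm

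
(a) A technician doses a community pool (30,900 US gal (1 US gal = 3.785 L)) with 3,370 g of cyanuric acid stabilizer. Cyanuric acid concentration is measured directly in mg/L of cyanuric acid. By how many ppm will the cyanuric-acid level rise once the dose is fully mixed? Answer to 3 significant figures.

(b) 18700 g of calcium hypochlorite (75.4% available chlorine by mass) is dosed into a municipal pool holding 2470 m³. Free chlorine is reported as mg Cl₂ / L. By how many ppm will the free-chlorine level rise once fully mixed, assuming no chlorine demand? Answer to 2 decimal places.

(a) Volume: 30,900 US gal × 3.785 L/gal = 116,956 L.
(a) Rise: 3,370 g / 116,956 L × 1000 = 28.81 mg/L.

(b) Volume: 2470 m³ = 2,470,000 L.
(b) Available chlorine delivered: 18,700 g × 0.754 = 14,100 g as Cl₂.
(b) Concentration rise: 14,100 g / 2,470,000 L = 5.708 mg/L = 5.71 ppm.

(a) 28.8 ppm; (b) 5.71 ppm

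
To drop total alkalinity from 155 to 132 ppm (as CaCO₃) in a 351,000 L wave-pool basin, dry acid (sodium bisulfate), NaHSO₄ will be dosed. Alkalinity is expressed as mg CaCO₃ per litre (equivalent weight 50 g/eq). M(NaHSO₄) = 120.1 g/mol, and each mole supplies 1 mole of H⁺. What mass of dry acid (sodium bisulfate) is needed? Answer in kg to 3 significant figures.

Alkalinity to neutralize: (155 − 132) = 23 mg/L as CaCO₃ × 351,000 L = 8073 g as CaCO₃.
Equivalents of H⁺ required: 8073 ÷ 50 g/eq = 161.5 eq = 161.5 mol NaHSO₄.
Mass of NaHSO₄: 161.5 × 120.1 = 19,390 g.

19.4 kg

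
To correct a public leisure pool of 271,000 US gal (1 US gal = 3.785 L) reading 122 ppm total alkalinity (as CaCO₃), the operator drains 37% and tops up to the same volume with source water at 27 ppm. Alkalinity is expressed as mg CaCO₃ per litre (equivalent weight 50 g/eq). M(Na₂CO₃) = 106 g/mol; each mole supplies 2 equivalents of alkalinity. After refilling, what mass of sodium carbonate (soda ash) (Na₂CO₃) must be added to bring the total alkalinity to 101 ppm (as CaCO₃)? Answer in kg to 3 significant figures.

15.4 kg

Volume: 271,000 US gal × 3.785 L/gal = 1,025,735 L.
After draining 37% and refilling: 122 × 0.63 + 27 × 0.37 = 86.85 ppm.
Deficit to target: 101 − 86.85 = 14.15 mg/L.
As CaCO₃: 14.15 mg/L × 1,025,735 L = 14,510 g; ÷ 50 g/eq ÷ 2 = 145.1 mol Na₂CO₃.
Mass: 145.1 × 106 = 15,380 g.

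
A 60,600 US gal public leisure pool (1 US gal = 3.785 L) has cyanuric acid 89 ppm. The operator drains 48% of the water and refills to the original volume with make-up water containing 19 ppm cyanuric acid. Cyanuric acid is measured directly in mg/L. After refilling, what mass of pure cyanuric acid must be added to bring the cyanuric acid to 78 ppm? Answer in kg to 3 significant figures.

5.18 kg

Volume: 60,600 US gal × 3.785 L/gal = 229,371 L.
After draining 48% and refilling: 89 × 0.52 + 19 × 0.48 = 55.4 ppm.
Deficit to target: 78 − 55.4 = 22.6 mg/L.
Mass: 22.6 mg/L × 229,371 L = 5184 g cyanuric acid.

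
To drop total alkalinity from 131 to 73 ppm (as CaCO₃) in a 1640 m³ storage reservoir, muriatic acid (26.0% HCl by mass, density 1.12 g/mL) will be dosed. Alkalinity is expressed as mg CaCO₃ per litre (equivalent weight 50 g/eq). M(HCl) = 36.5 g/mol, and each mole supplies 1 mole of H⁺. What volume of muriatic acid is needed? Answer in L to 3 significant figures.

238 L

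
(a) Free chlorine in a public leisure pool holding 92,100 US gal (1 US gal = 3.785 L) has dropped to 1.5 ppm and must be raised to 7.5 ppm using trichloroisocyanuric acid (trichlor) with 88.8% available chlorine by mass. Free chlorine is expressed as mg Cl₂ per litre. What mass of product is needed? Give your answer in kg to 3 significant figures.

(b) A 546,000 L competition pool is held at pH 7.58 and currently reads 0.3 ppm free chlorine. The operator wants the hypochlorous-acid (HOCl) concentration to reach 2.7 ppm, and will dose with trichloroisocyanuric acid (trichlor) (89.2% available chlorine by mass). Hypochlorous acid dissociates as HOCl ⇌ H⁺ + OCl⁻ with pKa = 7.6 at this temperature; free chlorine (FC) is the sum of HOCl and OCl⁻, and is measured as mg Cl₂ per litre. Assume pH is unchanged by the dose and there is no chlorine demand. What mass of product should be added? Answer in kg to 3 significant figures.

(a) 2.36 kg; (b) 3.05 kg

(a) Volume: 92,100 US gal × 3.785 L/gal = 348,598 L.
(a) Chlorine deficit: 7.5 − 1.5 = 6 ppm = 6 mg/L as Cl₂.
(a) Cl₂ equivalent needed: 6 mg/L × 348,598 L = 2,092,000 mg = 2092 g.
(a) Product at 88.8% available chlorine: 2092 / 0.888 = 2355 g.

(b) [OCl⁻]/[HOCl] = 10^(pH − pKa) = 10^(7.58 − 7.6) = 0.955; fraction as HOCl = 1/(1 + 0.955) = 0.5115.
(b) Free chlorine required for 2.7 ppm HOCl: 2.7 / 0.5115 = 5.278 ppm.
(b) FC to add: 5.278 − 0.3 = 4.978 mg/L as Cl₂.
(b) Cl₂ equivalent: 4.978 mg/L × 546,000 L = 2718 g.
(b) Product at 89.2% available Cl: 2718 / 0.892 = 3047 g.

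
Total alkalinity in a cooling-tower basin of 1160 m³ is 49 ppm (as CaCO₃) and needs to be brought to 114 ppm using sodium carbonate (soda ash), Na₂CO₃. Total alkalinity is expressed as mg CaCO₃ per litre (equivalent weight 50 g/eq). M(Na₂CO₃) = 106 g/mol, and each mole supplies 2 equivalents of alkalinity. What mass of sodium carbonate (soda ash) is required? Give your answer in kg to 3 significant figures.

Volume: 1160 m³ = 1,160,000 L.
Alkalinity to add: (114 − 49) = 65 mg/L as CaCO₃ × 1,160,000 L = 75,400 g as CaCO₃.
Equivalents: 75,400 g ÷ 50 g/eq = 1508 eq.
Each mole of Na₂CO₃ supplies 2 eq, so 1508 / 2 = 754 mol.
Mass: 754 mol × 106 g/mol = 79,920 g.

79.9 kg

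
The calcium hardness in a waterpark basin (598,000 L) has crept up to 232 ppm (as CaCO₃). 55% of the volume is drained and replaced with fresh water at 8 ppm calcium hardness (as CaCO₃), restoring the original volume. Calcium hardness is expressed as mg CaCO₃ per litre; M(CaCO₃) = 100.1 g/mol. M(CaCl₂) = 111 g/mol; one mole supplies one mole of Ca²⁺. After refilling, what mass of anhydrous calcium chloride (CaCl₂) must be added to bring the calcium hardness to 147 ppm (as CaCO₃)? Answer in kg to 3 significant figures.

25.3 kg

After draining 55% and refilling: 232 × 0.45 + 8 × 0.55 = 108.8 ppm.
Deficit to target: 147 − 108.8 = 38.2 mg/L.
As CaCO₃: 38.2 mg/L × 598,000 L = 22,840 g; ÷ 100.1 = 228.2 mol Ca²⁺.
Mass: 228.2 × 111 = 25,330 g.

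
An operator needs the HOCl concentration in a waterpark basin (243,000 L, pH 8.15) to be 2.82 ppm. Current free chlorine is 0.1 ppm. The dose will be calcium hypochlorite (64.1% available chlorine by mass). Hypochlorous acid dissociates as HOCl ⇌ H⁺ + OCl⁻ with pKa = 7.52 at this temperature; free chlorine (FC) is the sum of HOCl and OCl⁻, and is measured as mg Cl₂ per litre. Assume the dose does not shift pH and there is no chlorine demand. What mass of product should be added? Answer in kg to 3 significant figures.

5.59 kg

[OCl⁻]/[HOCl] = 10^(pH − pKa) = 10^(8.15 − 7.52) = 4.266; fraction as HOCl = 1/(1 + 4.266) = 0.1899.
Free chlorine required for 2.82 ppm HOCl: 2.82 / 0.1899 = 14.85 ppm.
FC to add: 14.85 − 0.1 = 14.75 mg/L as Cl₂.
Cl₂ equivalent: 14.75 mg/L × 243,000 L = 3584 g.
Product at 64.1% available Cl: 3584 / 0.641 = 5591 g.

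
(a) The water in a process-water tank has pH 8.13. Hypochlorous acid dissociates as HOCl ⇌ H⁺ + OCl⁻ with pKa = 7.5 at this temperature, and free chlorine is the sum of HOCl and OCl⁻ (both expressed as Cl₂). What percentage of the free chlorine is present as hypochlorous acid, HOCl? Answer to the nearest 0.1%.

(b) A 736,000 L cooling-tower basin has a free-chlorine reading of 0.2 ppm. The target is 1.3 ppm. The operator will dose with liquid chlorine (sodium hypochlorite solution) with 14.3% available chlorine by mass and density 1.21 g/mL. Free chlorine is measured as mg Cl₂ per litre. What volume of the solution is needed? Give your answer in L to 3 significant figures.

(a) 19.0%; (b) 4.68 L

(a) [OCl⁻]/[HOCl] = 10^(pH − pKa) = 10^(8.13 − 7.5) = 10^0.63 = 4.266.
(a) Fraction as HOCl = 1 / (1 + 4.266) = 0.1899.

(b) Chlorine deficit: 1.3 − 0.2 = 1.1 ppm = 1.1 mg/L as Cl₂.
(b) Cl₂ equivalent needed: 1.1 mg/L × 736,000 L = 809,600 mg = 809.6 g.
(b) Product at 14.3% available chlorine: 809.6 / 0.143 = 5662 g.
(b) Volume at density 1.21 g/mL: 5662 g ÷ 1.21 g/mL = 4679 mL.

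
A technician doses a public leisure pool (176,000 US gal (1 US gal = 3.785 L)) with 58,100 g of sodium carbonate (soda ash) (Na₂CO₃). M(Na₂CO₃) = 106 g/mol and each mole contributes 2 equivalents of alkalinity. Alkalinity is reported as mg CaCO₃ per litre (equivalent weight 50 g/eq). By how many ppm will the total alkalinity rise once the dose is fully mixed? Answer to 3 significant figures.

82.3 ppm

Volume: 176,000 US gal × 3.785 L/gal = 666,160 L.
Moles of Na₂CO₃: 58,100 g ÷ 106 g/mol = 548.1 mol → 1096 eq of alkalinity.
As CaCO₃: 1096 eq × 50 g/eq = 54,810 g.
Rise: 54,810 g / 666,160 L × 1000 = 82.28 mg/L.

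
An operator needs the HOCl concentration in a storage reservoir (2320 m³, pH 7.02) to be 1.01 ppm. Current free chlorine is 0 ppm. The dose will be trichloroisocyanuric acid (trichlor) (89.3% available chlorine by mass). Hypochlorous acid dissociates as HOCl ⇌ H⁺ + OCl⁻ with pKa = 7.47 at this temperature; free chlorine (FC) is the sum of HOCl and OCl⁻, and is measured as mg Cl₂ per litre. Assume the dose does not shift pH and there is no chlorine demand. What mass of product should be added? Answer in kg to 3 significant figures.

Volume: 2320 m³ = 2,320,000 L.
[OCl⁻]/[HOCl] = 10^(pH − pKa) = 10^(7.02 − 7.47) = 0.3548; fraction as HOCl = 1/(1 + 0.3548) = 0.7381.
Free chlorine required for 1.01 ppm HOCl: 1.01 / 0.7381 = 1.368 ppm.
FC to add: 1.368 − 0 = 1.368 mg/L as Cl₂.
Cl₂ equivalent: 1.368 mg/L × 2,320,000 L = 3175 g.
Product at 89.3% available Cl: 3175 / 0.893 = 3555 g.

3.55 kg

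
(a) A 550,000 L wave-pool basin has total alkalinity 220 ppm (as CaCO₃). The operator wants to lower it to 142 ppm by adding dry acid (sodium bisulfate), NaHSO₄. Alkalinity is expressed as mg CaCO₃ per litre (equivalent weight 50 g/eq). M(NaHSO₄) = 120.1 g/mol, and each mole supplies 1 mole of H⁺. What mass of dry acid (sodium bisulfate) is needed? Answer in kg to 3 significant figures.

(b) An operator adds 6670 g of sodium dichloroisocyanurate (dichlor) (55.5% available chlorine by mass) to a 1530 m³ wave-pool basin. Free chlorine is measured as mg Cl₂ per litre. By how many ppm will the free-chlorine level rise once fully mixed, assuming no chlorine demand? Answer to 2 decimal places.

(a) 103 kg; (b) 2.42 ppm

(a) Alkalinity to neutralize: (220 − 142) = 78 mg/L as CaCO₃ × 550,000 L = 42,900 g as CaCO₃.
(a) Equivalents of H⁺ required: 42,900 ÷ 50 g/eq = 858 eq = 858 mol NaHSO₄.
(a) Mass of NaHSO₄: 858 × 120.1 = 103,000 g.

(b) Volume: 1530 m³ = 1,530,000 L.
(b) Available chlorine delivered: 6670 g × 0.555 = 3702 g as Cl₂.
(b) Concentration rise: 3702 g / 1,530,000 L = 2.42 mg/L = 2.42 ppm.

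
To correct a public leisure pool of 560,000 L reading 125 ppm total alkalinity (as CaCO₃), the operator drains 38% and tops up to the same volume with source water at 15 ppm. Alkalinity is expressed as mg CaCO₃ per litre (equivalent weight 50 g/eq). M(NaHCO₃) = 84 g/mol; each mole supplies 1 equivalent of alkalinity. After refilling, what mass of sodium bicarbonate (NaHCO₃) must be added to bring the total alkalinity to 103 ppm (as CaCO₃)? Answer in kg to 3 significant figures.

18.6 kg

After draining 38% and refilling: 125 × 0.62 + 15 × 0.38 = 83.2 ppm.
Deficit to target: 103 − 83.2 = 19.8 mg/L.
As CaCO₃: 19.8 mg/L × 560,000 L = 11,090 g; ÷ 50 g/eq ÷ 1 = 221.8 mol NaHCO₃.
Mass: 221.8 × 84 = 18,630 g.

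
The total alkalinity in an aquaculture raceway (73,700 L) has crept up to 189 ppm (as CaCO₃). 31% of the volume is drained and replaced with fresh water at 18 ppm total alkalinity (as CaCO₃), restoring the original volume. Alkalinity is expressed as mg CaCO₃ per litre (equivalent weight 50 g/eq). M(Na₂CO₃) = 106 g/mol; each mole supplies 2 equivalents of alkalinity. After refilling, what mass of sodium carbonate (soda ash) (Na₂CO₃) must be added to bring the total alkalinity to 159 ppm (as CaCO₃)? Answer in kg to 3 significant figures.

After draining 31% and refilling: 189 × 0.69 + 18 × 0.31 = 135.99 ppm.
Deficit to target: 159 − 135.99 = 23.01 mg/L.
As CaCO₃: 23.01 mg/L × 73,700 L = 1696 g; ÷ 50 g/eq ÷ 2 = 16.96 mol Na₂CO₃.
Mass: 16.96 × 106 = 1798 g.

1.80 kg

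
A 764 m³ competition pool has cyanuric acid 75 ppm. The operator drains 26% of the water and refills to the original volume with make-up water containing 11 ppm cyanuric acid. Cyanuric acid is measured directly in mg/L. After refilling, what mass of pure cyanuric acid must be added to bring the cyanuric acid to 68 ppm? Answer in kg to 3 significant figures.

Volume: 764 m³ = 764,000 L.
After draining 26% and refilling: 75 × 0.74 + 11 × 0.26 = 58.36 ppm.
Deficit to target: 68 − 58.36 = 9.64 mg/L.
Mass: 9.64 mg/L × 764,000 L = 7365 g cyanuric acid.

7.36 kg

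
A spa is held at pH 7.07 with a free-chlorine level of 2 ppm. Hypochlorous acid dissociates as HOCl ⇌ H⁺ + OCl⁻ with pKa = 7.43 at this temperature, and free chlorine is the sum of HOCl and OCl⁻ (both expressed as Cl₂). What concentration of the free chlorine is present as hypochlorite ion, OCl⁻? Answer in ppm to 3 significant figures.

[OCl⁻]/[HOCl] = 10^(pH − pKa) = 10^(7.07 − 7.43) = 10^-0.36 = 0.4365.
Fraction as HOCl = 1 / (1 + 0.4365) = 0.6961.
OCl⁻ = (1 − 0.6961) × 2 ppm = 0.6077 ppm.

0.608 ppm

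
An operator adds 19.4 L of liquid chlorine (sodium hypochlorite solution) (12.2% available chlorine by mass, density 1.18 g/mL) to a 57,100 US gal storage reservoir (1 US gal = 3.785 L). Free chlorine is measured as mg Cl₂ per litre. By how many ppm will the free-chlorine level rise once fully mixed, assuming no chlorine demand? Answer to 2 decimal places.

12.92 ppm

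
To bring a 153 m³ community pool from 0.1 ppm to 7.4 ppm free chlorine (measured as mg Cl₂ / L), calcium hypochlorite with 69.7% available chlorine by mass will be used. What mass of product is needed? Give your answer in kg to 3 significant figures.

1.60 kg

Volume: 153 m³ = 153,000 L.
Chlorine deficit: 7.4 − 0.1 = 7.3 ppm = 7.3 mg/L as Cl₂.
Cl₂ equivalent needed: 7.3 mg/L × 153,000 L = 1,117,000 mg = 1117 g.
Product at 69.7% available chlorine: 1117 / 0.697 = 1602 g.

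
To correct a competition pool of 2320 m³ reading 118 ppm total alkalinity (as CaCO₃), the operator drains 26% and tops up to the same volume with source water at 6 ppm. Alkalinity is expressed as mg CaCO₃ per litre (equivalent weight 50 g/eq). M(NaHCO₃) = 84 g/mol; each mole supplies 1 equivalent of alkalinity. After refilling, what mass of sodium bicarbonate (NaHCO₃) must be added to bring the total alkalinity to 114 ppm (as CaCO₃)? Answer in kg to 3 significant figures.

97.9 kg

Volume: 2320 m³ = 2,320,000 L.
After draining 26% and refilling: 118 × 0.74 + 6 × 0.26 = 88.88 ppm.
Deficit to target: 114 − 88.88 = 25.12 mg/L.
As CaCO₃: 25.12 mg/L × 2,320,000 L = 58,280 g; ÷ 50 g/eq ÷ 1 = 1166 mol NaHCO₃.
Mass: 1166 × 84 = 97,910 g.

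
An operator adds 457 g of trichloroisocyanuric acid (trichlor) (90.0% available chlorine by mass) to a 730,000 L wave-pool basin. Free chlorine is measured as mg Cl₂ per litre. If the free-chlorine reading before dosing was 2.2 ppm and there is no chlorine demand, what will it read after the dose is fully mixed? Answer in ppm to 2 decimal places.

Available chlorine delivered: 457 g × 0.9 = 411.3 g as Cl₂.
Concentration rise: 411.3 g / 730,000 L = 0.5634 mg/L = 0.56 ppm.
Final FC: 2.2 + 0.56 = 2.76 ppm.

2.76 ppm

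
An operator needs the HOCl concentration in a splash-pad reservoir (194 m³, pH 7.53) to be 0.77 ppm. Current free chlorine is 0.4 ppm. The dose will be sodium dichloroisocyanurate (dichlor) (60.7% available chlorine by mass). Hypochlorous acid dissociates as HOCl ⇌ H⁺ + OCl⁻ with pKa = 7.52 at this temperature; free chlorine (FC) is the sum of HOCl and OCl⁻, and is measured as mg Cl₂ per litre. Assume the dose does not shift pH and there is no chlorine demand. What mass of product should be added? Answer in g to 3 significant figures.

Volume: 194 m³ = 194,000 L.
[OCl⁻]/[HOCl] = 10^(pH − pKa) = 10^(7.53 − 7.52) = 1.023; fraction as HOCl = 1/(1 + 1.023) = 0.4942.
Free chlorine required for 0.77 ppm HOCl: 0.77 / 0.4942 = 1.558 ppm.
FC to add: 1.558 − 0.4 = 1.158 mg/L as Cl₂.
Cl₂ equivalent: 1.158 mg/L × 194,000 L = 224.6 g.
Product at 60.7% available Cl: 224.6 / 0.607 = 370.1 g.

370 g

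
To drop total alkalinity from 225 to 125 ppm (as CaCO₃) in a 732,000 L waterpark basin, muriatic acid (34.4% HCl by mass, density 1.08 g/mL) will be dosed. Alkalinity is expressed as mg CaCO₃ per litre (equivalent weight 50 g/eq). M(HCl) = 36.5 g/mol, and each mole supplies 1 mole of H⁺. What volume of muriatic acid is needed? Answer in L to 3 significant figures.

144 L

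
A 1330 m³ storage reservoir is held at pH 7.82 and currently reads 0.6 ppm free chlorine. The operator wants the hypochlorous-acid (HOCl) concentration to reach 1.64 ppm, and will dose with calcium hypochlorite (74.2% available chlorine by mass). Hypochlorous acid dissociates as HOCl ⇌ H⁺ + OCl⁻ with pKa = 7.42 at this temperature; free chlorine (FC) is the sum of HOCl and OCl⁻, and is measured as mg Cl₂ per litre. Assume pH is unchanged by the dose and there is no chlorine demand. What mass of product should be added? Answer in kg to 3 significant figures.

Volume: 1330 m³ = 1,330,000 L.
[OCl⁻]/[HOCl] = 10^(pH − pKa) = 10^(7.82 − 7.42) = 2.512; fraction as HOCl = 1/(1 + 2.512) = 0.2847.
Free chlorine required for 1.64 ppm HOCl: 1.64 / 0.2847 = 5.759 ppm.
FC to add: 5.759 − 0.6 = 5.159 mg/L as Cl₂.
Cl₂ equivalent: 5.159 mg/L × 1,330,000 L = 6862 g.
Product at 74.2% available Cl: 6862 / 0.742 = 9248 g.

9.25 kg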